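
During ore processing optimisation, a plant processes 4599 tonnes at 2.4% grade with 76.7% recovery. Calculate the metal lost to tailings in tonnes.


Total metal in feed:
= 4599 * 2.4 / 100 = 110.376 tonnes
Metal recovered:
= 110.376 * 76.7 / 100 = 84.658392 tonnes
Metal lost to tailings:
= 110.376 - 84.658392
= 25.7176 tonnes

25.7176 tonnes


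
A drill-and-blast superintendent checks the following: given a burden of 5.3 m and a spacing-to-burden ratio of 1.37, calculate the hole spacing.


Spacing = burden * ratio
= 5.3 * 1.37
= 7.261 m

7.261 m


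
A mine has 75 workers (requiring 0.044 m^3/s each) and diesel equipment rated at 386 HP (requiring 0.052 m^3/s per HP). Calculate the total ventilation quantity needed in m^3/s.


23.372 m^3/s

Airflow for workers:
Q_people = 75 * 0.044 = 3.3 m^3/s
Airflow for diesel equipment:
Q_diesel = 386 * 0.052 = 20.072 m^3/s
Total ventilation:
Q_total = 3.3 + 20.072
= 23.372 m^3/s


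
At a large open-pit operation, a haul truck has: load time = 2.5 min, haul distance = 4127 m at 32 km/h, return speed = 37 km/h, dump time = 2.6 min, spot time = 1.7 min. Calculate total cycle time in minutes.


Convert haul speed to m/min: 32 * 1000/60 = 533.3333333 m/min
Haul time = 4127 / 533.3333333 = 7.738125 min
Convert return speed to m/min: 37 * 1000/60 = 616.6666667 m/min
Return time = 4127 / 616.6666667 = 6.692432432 min
Total cycle time:
= 2.5 + 7.738125 + 2.6 + 6.692432432 + 1.7
= 21.2306 min

21.2306 min


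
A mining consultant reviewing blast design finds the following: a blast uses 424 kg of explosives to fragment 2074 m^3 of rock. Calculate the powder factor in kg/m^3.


Powder factor = explosive mass / rock volume
= 424 / 2074
= 0.2044 kg/m^3

0.2044 kg/m^3


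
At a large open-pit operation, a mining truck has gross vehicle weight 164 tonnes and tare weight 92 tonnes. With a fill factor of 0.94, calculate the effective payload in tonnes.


67.68 tonnes

Maximum payload = gross - tare
= 164 - 92 = 72 tonnes
Effective payload = max payload * fill factor
= 72 * 0.94
= 67.68 tonnes


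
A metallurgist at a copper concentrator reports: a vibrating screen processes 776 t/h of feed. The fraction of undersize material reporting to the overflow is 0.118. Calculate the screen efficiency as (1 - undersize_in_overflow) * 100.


Screen efficiency = (1 - fraction of undersize in overflow) * 100
= (1 - 0.118) * 100
= 0.882 * 100
= 88.2%

88.2%


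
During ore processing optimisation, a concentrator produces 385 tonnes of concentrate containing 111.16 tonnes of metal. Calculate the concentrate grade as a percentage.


Grade = (metal in concentrate / concentrate mass) * 100
= (111.16 / 385) * 100
= 0.2887272727 * 100
= 28.8727%

28.8727%


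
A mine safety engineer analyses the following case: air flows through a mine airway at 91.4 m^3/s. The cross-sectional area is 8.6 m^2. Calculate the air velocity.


10.6279 m/s

Velocity = flow rate / cross-sectional area
= 91.4 / 8.6
= 10.6279 m/s


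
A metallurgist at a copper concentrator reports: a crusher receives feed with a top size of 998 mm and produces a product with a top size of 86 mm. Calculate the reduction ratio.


Reduction ratio = feed size / product size
= 998 / 86
= 11.6047

11.6047


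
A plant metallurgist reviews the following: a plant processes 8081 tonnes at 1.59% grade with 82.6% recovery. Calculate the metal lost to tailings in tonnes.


Total metal in feed:
= 8081 * 1.59 / 100 = 128.4879 tonnes
Metal recovered:
= 128.4879 * 82.6 / 100 = 106.1310054 tonnes
Metal lost to tailings:
= 128.4879 - 106.1310054
= 22.3569 tonnes

22.3569 tonnes


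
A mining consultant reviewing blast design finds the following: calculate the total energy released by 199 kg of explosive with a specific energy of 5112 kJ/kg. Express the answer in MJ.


1017.288 MJ

Energy = mass * specific_energy / 1000
= 199 * 5112 / 1000
= 1017288 / 1000
= 1017.288 MJ


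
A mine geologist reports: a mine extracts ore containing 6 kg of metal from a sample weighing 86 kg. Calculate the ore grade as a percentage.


6.9767%

Ore grade = (metal mass / ore mass) * 100
= (6 / 86) * 100
= 0.06976744186 * 100
= 6.9767%


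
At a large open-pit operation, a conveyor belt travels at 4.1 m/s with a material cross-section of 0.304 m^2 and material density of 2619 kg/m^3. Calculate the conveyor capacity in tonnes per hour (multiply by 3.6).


Volumetric flow = speed * area
= 4.1 * 0.304 = 1.2464 m^3/s
Mass flow = volumetric * density
= 1.2464 * 2619 = 3264.3216 kg/s
Convert to t/h: multiply by 3.6
Capacity = 3264.3216 * 3.6
= 11751.5578 t/h

11751.5578 t/h


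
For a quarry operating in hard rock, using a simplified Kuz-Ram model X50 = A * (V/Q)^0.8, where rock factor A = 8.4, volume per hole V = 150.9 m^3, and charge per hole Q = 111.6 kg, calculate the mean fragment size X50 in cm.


10.693 cm

Compute V/Q:
V/Q = 150.9 / 111.6 = 1.352150538
Raise to the power 0.8:
(V/Q)^0.8 = 1.352150538^0.8 = 1.272975473
Multiply by A:
X50 = 8.4 * 1.272975473
= 10.693 cm


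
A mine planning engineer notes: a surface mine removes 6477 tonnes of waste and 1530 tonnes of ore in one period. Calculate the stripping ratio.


4.2333

Stripping ratio = waste tonnage / ore tonnage
= 6477 / 1530
= 4.2333


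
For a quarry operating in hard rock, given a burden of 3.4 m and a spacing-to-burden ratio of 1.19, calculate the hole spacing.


4.046 m

Spacing = burden * ratio
= 3.4 * 1.19
= 4.046 m


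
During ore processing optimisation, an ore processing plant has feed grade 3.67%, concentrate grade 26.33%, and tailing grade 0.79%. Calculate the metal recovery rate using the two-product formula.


Using the two-product formula:
R = 100 * c * (f - t) / (f * (c - t))
Numerator = 100 * 26.33 * (3.67 - 0.79)
= 100 * 26.33 * 2.88
= 7583.04
Denominator = 3.67 * (26.33 - 0.79)
= 3.67 * 25.54
= 93.7318
R = 7583.04 / 93.7318
= 80.9015%

80.9015%


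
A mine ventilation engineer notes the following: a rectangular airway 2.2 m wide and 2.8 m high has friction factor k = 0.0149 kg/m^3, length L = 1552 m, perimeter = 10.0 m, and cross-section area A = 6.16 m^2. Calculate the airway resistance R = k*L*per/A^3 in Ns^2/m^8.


Compute the numerator:
k * L * per = 0.0149 * 1552 * 10.0
= 231.248
Compute the denominator:
A^3 = 6.16^3 = 233.744896
Resistance:
R = 231.248 / 233.744896
= 0.9893 Ns^2/m^8

0.9893 Ns^2/m^8


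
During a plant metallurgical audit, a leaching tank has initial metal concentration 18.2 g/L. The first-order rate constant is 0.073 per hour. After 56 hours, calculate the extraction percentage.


Compute the exponent:
-k * t = -0.073 * 56 = -4.088
Remaining concentration:
C = 18.2 * exp(-4.088)
= 18.2 * 0.01677274553
= 0.3052639686 g/L
Extracted = 18.2 - 0.3052639686 = 17.89473603 g/L
Extraction % = 17.89473603 / 18.2 * 100
= 98.3227%

98.3227%


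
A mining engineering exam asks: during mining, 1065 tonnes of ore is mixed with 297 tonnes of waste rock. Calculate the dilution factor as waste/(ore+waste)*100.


21.8062%

Total material = ore + waste
= 1065 + 297 = 1362 tonnes
Dilution = waste / total * 100
= 297 / 1362 * 100
= 0.218061674 * 100
= 21.8062%


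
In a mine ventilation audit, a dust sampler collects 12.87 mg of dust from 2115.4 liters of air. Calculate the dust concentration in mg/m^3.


Convert liters to m^3: 1 m^3 = 1000 L
Concentration = mass / volume * 1000
= 12.87 / 2115.4 * 1000
= 0.006083955753 * 1000
= 6.084 mg/m^3

6.084 mg/m^3


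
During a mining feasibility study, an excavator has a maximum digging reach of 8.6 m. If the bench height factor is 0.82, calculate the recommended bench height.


7.052 m

Bench height = reach * factor
= 8.6 * 0.82
= 7.052 m


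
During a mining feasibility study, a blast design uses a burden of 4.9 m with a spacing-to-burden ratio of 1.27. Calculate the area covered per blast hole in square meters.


30.4927 m^2

First, find the spacing:
Spacing = burden * ratio = 4.9 * 1.27
= 6.223 m
Then, calculate the area:
Area = burden * spacing = 4.9 * 6.223
= 30.4927 m^2


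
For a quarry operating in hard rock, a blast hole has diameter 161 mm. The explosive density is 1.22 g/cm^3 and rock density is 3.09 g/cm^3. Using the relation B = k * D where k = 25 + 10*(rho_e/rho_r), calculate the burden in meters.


4.6607 m

First, compute k:
rho_e / rho_r = 1.22 / 3.09 = 0.3948220065
k = 25 + 10 * 0.3948220065 = 28.94822006
Then, compute burden:
B = k * D / 1000 = 28.94822006 * 161 / 1000
= 4660.66343 / 1000
= 4.6607 m


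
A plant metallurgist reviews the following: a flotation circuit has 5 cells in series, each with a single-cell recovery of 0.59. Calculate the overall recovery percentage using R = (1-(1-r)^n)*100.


Complement of single-cell recovery:
1 - r = 1 - 0.59 = 0.41
Raise to power n:
(1 - r)^5 = 0.41^5 = 0.0115856201
Overall recovery:
R = (1 - 0.0115856201) * 100
= 98.8414%

98.8414%


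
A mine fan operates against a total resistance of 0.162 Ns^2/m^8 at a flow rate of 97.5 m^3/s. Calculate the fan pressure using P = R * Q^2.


1540.0125 Pa

Compute Q^2:
Q^2 = 97.5^2 = 9506.25
Compute pressure:
P = R * Q^2 = 0.162 * 9506.25
= 1540.0125 Pa


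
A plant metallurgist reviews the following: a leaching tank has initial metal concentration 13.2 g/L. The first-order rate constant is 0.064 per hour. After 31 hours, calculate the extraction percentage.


86.2482%

Compute the exponent:
-k * t = -0.064 * 31 = -1.984
Remaining concentration:
C = 13.2 * exp(-1.984)
= 13.2 * 0.1375180634
= 1.815238437 g/L
Extracted = 13.2 - 1.815238437 = 11.38476156 g/L
Extraction % = 11.38476156 / 13.2 * 100
= 86.2482%


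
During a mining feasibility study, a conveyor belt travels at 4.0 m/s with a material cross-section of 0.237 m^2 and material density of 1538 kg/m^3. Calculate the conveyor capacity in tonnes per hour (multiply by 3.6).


Volumetric flow = speed * area
= 4.0 * 0.237 = 0.948 m^3/s
Mass flow = volumetric * density
= 0.948 * 1538 = 1458.024 kg/s
Convert to t/h: multiply by 3.6
Capacity = 1458.024 * 3.6
= 5248.8864 t/h

5248.8864 t/h


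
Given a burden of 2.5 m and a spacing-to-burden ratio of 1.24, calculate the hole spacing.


Spacing = burden * ratio
= 2.5 * 1.24
= 3.1 m

3.1 m


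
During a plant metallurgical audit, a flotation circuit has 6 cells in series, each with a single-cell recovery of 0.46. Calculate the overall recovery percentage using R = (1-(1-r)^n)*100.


Complement of single-cell recovery:
1 - r = 1 - 0.46 = 0.54
Raise to power n:
(1 - r)^6 = 0.54^6 = 0.0247949113
Overall recovery:
R = (1 - 0.0247949113) * 100
= 97.5205%

97.5205%


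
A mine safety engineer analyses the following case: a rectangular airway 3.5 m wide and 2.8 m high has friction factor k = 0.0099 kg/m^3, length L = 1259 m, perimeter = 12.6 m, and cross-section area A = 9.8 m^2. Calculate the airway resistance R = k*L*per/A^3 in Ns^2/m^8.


0.1669 Ns^2/m^8

Compute the numerator:
k * L * per = 0.0099 * 1259 * 12.6
= 157.04766
Compute the denominator:
A^3 = 9.8^3 = 941.192
Resistance:
R = 157.04766 / 941.192
= 0.1669 Ns^2/m^8


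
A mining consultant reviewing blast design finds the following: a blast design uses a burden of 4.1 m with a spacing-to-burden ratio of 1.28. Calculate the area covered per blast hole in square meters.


21.5168 m^2

First, find the spacing:
Spacing = burden * ratio = 4.1 * 1.28
= 5.248 m
Then, calculate the area:
Area = burden * spacing = 4.1 * 5.248
= 21.5168 m^2


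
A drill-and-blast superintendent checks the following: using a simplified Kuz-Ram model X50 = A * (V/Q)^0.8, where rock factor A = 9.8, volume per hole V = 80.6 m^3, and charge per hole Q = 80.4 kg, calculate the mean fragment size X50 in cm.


9.8195 cm

Compute V/Q:
V/Q = 80.6 / 80.4 = 1.002487562
Raise to the power 0.8:
(V/Q)^0.8 = 1.002487562^0.8 = 1.001989555
Multiply by A:
X50 = 9.8 * 1.001989555
= 9.8195 cm


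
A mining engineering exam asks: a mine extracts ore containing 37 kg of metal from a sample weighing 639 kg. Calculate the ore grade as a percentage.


5.7903%

Ore grade = (metal mass / ore mass) * 100
= (37 / 639) * 100
= 0.0579029734 * 100
= 5.7903%


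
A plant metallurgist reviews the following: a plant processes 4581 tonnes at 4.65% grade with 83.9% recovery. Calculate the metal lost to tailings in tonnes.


34.2957 tonnes

Total metal in feed:
= 4581 * 4.65 / 100 = 213.0165 tonnes
Metal recovered:
= 213.0165 * 83.9 / 100 = 178.7208435 tonnes
Metal lost to tailings:
= 213.0165 - 178.7208435
= 34.2957 tonnes


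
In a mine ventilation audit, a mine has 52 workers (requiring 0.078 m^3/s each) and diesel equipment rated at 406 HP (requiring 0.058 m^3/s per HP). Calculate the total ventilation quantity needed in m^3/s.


Airflow for workers:
Q_people = 52 * 0.078 = 4.056 m^3/s
Airflow for diesel equipment:
Q_diesel = 406 * 0.058 = 23.548 m^3/s
Total ventilation:
Q_total = 4.056 + 23.548
= 27.604 m^3/s

27.604 m^3/s


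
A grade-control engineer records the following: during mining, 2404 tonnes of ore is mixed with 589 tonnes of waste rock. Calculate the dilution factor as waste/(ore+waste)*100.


19.6793%

Total material = ore + waste
= 2404 + 589 = 2993 tonnes
Dilution = waste / total * 100
= 589 / 2993 * 100
= 0.1967925159 * 100
= 19.6793%


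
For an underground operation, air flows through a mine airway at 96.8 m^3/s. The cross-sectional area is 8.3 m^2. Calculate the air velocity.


11.6627 m/s

Velocity = flow rate / cross-sectional area
= 96.8 / 8.3
= 11.6627 m/s


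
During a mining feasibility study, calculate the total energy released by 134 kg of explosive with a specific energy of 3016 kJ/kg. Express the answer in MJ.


404.144 MJ

Energy = mass * specific_energy / 1000
= 134 * 3016 / 1000
= 404144 / 1000
= 404.144 MJ


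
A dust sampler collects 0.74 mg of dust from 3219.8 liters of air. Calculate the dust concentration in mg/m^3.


Convert liters to m^3: 1 m^3 = 1000 L
Concentration = mass / volume * 1000
= 0.74 / 3219.8 * 1000
= 0.0002298279396 * 1000
= 0.2298 mg/m^3

0.2298 mg/m^3


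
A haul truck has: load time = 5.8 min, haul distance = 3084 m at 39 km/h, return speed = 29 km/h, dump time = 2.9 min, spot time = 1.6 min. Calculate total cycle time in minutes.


Convert haul speed to m/min: 39 * 1000/60 = 650 m/min
Haul time = 3084 / 650 = 4.744615385 min
Convert return speed to m/min: 29 * 1000/60 = 483.3333333 m/min
Return time = 3084 / 483.3333333 = 6.380689655 min
Total cycle time:
= 5.8 + 4.744615385 + 2.9 + 6.380689655 + 1.6
= 21.4253 min

21.4253 min


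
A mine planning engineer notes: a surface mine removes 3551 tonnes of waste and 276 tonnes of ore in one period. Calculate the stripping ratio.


Stripping ratio = waste tonnage / ore tonnage
= 3551 / 276
= 12.8659

12.8659


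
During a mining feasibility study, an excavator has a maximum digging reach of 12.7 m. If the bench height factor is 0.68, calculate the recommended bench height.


8.636 m

Bench height = reach * factor
= 12.7 * 0.68
= 8.636 m


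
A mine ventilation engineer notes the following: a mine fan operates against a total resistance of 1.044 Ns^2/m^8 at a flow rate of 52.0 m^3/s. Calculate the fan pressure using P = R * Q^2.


Compute Q^2:
Q^2 = 52.0^2 = 2704.0
Compute pressure:
P = R * Q^2 = 1.044 * 2704.0
= 2822.976 Pa

2822.976 Pa


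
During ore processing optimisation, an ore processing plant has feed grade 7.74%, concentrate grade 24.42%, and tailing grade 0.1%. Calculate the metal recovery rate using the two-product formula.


Using the two-product formula:
R = 100 * c * (f - t) / (f * (c - t))
Numerator = 100 * 24.42 * (7.74 - 0.1)
= 100 * 24.42 * 7.64
= 18656.88
Denominator = 7.74 * (24.42 - 0.1)
= 7.74 * 24.32
= 188.2368
R = 18656.88 / 188.2368
= 99.1139%

99.1139%


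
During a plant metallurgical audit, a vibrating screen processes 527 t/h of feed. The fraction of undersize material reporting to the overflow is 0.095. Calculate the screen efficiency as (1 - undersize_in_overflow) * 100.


Screen efficiency = (1 - fraction of undersize in overflow) * 100
= (1 - 0.095) * 100
= 0.905 * 100
= 90.5%

90.5%


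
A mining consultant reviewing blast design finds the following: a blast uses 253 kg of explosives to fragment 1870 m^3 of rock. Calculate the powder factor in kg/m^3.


0.1353 kg/m^3

Powder factor = explosive mass / rock volume
= 253 / 1870
= 0.1353 kg/m^3


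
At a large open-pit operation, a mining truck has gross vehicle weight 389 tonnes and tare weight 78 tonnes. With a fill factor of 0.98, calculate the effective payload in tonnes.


Maximum payload = gross - tare
= 389 - 78 = 311 tonnes
Effective payload = max payload * fill factor
= 311 * 0.98
= 304.78 tonnes

304.78 tonnes


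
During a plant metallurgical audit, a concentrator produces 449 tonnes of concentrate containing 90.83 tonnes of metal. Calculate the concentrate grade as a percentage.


20.2294%

Grade = (metal in concentrate / concentrate mass) * 100
= (90.83 / 449) * 100
= 0.2022939866 * 100
= 20.2294%


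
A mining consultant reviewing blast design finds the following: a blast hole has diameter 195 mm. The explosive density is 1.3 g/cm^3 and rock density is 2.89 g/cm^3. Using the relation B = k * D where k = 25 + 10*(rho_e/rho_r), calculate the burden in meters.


First, compute k:
rho_e / rho_r = 1.3 / 2.89 = 0.4498269896
k = 25 + 10 * 0.4498269896 = 29.4982699
Then, compute burden:
B = k * D / 1000 = 29.4982699 * 195 / 1000
= 5752.16263 / 1000
= 5.7522 m

5.7522 m


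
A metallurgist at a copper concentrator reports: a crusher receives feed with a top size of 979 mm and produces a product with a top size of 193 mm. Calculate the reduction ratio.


5.0725

Reduction ratio = feed size / product size
= 979 / 193
= 5.0725


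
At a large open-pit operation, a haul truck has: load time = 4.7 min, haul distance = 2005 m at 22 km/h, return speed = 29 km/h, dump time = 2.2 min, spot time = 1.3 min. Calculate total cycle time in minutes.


Convert haul speed to m/min: 22 * 1000/60 = 366.6666667 m/min
Haul time = 2005 / 366.6666667 = 5.468181818 min
Convert return speed to m/min: 29 * 1000/60 = 483.3333333 m/min
Return time = 2005 / 483.3333333 = 4.148275862 min
Total cycle time:
= 4.7 + 5.468181818 + 2.2 + 4.148275862 + 1.3
= 17.8165 min

17.8165 min


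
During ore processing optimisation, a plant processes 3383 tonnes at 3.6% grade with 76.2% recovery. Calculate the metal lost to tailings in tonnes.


28.9855 tonnes

Total metal in feed:
= 3383 * 3.6 / 100 = 121.788 tonnes
Metal recovered:
= 121.788 * 76.2 / 100 = 92.802456 tonnes
Metal lost to tailings:
= 121.788 - 92.802456
= 28.9855 tonnes


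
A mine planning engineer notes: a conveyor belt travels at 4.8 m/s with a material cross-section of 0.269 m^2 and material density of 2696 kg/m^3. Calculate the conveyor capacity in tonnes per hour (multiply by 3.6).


Volumetric flow = speed * area
= 4.8 * 0.269 = 1.2912 m^3/s
Mass flow = volumetric * density
= 1.2912 * 2696 = 3481.0752 kg/s
Convert to t/h: multiply by 3.6
Capacity = 3481.0752 * 3.6
= 12531.8707 t/h

12531.8707 t/h


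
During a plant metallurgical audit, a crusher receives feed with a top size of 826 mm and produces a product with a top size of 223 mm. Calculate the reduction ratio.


3.704

Reduction ratio = feed size / product size
= 826 / 223
= 3.704


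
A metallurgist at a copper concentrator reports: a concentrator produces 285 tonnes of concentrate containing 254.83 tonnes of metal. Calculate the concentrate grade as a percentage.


Grade = (metal in concentrate / concentrate mass) * 100
= (254.83 / 285) * 100
= 0.8941403509 * 100
= 89.414%

89.414%


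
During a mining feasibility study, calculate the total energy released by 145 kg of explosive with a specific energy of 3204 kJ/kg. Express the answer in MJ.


Energy = mass * specific_energy / 1000
= 145 * 3204 / 1000
= 464580 / 1000
= 464.58 MJ

464.58 MJ


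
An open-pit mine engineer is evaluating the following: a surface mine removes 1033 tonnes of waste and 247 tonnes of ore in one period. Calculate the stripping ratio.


Stripping ratio = waste tonnage / ore tonnage
= 1033 / 247
= 4.1822

4.1822


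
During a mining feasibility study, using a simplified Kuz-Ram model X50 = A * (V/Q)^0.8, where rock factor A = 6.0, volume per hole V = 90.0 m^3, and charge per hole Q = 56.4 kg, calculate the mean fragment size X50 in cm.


Compute V/Q:
V/Q = 90.0 / 56.4 = 1.595744681
Raise to the power 0.8:
(V/Q)^0.8 = 1.595744681^0.8 = 1.453351705
Multiply by A:
X50 = 6.0 * 1.453351705
= 8.7201 cm

8.7201 cm


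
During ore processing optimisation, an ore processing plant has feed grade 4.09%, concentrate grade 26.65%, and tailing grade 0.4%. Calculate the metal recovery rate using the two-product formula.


91.5948%

Using the two-product formula:
R = 100 * c * (f - t) / (f * (c - t))
Numerator = 100 * 26.65 * (4.09 - 0.4)
= 100 * 26.65 * 3.69
= 9833.85
Denominator = 4.09 * (26.65 - 0.4)
= 4.09 * 26.25
= 107.3625
R = 9833.85 / 107.3625
= 91.5948%


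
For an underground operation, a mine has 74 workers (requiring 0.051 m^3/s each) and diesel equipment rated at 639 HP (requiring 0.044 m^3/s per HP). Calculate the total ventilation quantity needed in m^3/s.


31.89 m^3/s

Airflow for workers:
Q_people = 74 * 0.051 = 3.774 m^3/s
Airflow for diesel equipment:
Q_diesel = 639 * 0.044 = 28.116 m^3/s
Total ventilation:
Q_total = 3.774 + 28.116
= 31.89 m^3/s


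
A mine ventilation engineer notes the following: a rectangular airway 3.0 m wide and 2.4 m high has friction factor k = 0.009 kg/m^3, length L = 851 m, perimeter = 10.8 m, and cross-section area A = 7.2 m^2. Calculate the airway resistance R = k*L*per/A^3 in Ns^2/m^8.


Compute the numerator:
k * L * per = 0.009 * 851 * 10.8
= 82.7172
Compute the denominator:
A^3 = 7.2^3 = 373.248
Resistance:
R = 82.7172 / 373.248
= 0.2216 Ns^2/m^8

0.2216 Ns^2/m^8


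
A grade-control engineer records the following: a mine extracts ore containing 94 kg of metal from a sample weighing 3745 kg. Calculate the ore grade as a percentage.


Ore grade = (metal mass / ore mass) * 100
= (94 / 3745) * 100
= 0.02510013351 * 100
= 2.51%

2.51%


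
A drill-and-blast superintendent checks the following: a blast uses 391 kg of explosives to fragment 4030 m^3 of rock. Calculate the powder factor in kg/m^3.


Powder factor = explosive mass / rock volume
= 391 / 4030
= 0.097 kg/m^3

0.097 kg/m^3


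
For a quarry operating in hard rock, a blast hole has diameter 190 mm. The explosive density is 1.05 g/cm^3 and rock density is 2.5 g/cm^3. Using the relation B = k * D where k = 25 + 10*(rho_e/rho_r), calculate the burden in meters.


5.548 m

First, compute k:
rho_e / rho_r = 1.05 / 2.5 = 0.42
k = 25 + 10 * 0.42 = 29.2
Then, compute burden:
B = k * D / 1000 = 29.2 * 190 / 1000
= 5548 / 1000
= 5.548 m


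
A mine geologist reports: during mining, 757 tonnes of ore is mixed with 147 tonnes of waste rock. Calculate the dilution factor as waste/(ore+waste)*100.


Total material = ore + waste
= 757 + 147 = 904 tonnes
Dilution = waste / total * 100
= 147 / 904 * 100
= 0.1626106195 * 100
= 16.2611%

16.2611%


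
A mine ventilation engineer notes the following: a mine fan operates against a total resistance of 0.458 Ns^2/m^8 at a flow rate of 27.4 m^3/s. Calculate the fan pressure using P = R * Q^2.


Compute Q^2:
Q^2 = 27.4^2 = 750.76
Compute pressure:
P = R * Q^2 = 0.458 * 750.76
= 343.8481 Pa

343.8481 Pa


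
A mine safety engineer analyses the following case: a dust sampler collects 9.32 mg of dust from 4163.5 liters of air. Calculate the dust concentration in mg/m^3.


Convert liters to m^3: 1 m^3 = 1000 L
Concentration = mass / volume * 1000
= 9.32 / 4163.5 * 1000
= 0.002238501261 * 1000
= 2.2385 mg/m^3

2.2385 mg/m^3


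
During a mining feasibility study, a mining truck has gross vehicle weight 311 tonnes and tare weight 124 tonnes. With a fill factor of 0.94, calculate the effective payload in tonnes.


Maximum payload = gross - tare
= 311 - 124 = 187 tonnes
Effective payload = max payload * fill factor
= 187 * 0.94
= 175.78 tonnes

175.78 tonnes


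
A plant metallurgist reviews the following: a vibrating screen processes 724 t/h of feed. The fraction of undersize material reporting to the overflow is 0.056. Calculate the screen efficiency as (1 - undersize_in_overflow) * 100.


Screen efficiency = (1 - fraction of undersize in overflow) * 100
= (1 - 0.056) * 100
= 0.944 * 100
= 94.4%

94.4%


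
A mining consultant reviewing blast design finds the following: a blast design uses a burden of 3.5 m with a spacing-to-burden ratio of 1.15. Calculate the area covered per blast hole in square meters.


14.0875 m^2

First, find the spacing:
Spacing = burden * ratio = 3.5 * 1.15
= 4.025 m
Then, calculate the area:
Area = burden * spacing = 3.5 * 4.025
= 14.0875 m^2


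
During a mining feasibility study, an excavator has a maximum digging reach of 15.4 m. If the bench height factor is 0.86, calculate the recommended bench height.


13.244 m

Bench height = reach * factor
= 15.4 * 0.86
= 13.244 m


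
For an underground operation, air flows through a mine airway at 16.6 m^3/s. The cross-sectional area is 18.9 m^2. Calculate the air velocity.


0.8783 m/s

Velocity = flow rate / cross-sectional area
= 16.6 / 18.9
= 0.8783 m/s


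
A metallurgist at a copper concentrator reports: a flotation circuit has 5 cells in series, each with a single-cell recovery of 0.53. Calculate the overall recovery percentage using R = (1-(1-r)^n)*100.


Complement of single-cell recovery:
1 - r = 1 - 0.53 = 0.47
Raise to power n:
(1 - r)^5 = 0.47^5 = 0.0229345007
Overall recovery:
R = (1 - 0.0229345007) * 100
= 97.7065%

97.7065%


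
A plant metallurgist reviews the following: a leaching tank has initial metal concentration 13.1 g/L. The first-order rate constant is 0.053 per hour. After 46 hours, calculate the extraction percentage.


91.2665%

Compute the exponent:
-k * t = -0.053 * 46 = -2.438
Remaining concentration:
C = 13.1 * exp(-2.438)
= 13.1 * 0.0873353476
= 1.144093054 g/L
Extracted = 13.1 - 1.144093054 = 11.95590695 g/L
Extraction % = 11.95590695 / 13.1 * 100
= 91.2665%


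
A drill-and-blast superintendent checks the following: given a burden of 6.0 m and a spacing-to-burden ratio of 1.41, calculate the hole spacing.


8.46 m

Spacing = burden * ratio
= 6.0 * 1.41
= 8.46 m


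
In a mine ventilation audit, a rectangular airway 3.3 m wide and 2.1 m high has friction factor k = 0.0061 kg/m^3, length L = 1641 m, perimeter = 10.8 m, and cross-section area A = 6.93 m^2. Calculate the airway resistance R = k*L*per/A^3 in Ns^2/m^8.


Compute the numerator:
k * L * per = 0.0061 * 1641 * 10.8
= 108.10908
Compute the denominator:
A^3 = 6.93^3 = 332.812557
Resistance:
R = 108.10908 / 332.812557
= 0.3248 Ns^2/m^8

0.3248 Ns^2/m^8


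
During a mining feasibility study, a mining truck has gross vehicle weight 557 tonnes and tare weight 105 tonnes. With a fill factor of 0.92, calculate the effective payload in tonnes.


415.84 tonnes

Maximum payload = gross - tare
= 557 - 105 = 452 tonnes
Effective payload = max payload * fill factor
= 452 * 0.92
= 415.84 tonnes


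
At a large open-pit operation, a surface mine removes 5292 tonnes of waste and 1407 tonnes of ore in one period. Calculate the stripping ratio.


Stripping ratio = waste tonnage / ore tonnage
= 5292 / 1407
= 3.7612

3.7612


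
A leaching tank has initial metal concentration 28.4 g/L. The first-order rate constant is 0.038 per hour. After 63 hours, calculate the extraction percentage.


Compute the exponent:
-k * t = -0.038 * 63 = -2.394
Remaining concentration:
C = 28.4 * exp(-2.394)
= 28.4 * 0.0912638972
= 2.591894681 g/L
Extracted = 28.4 - 2.591894681 = 25.80810532 g/L
Extraction % = 25.80810532 / 28.4 * 100
= 90.8736%

90.8736%


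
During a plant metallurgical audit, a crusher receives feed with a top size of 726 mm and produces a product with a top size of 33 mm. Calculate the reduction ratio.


Reduction ratio = feed size / product size
= 726 / 33
= 22.0

22.0


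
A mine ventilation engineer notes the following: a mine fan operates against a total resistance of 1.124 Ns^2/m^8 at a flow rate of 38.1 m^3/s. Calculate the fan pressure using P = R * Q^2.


Compute Q^2:
Q^2 = 38.1^2 = 1451.61
Compute pressure:
P = R * Q^2 = 1.124 * 1451.61
= 1631.6096 Pa

1631.6096 Pa


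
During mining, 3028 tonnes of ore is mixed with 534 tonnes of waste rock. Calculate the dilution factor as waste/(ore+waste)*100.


Total material = ore + waste
= 3028 + 534 = 3562 tonnes
Dilution = waste / total * 100
= 534 / 3562 * 100
= 0.1499157777 * 100
= 14.9916%

14.9916%


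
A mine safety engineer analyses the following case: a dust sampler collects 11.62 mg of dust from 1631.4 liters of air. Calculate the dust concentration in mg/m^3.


7.1227 mg/m^3

Convert liters to m^3: 1 m^3 = 1000 L
Concentration = mass / volume * 1000
= 11.62 / 1631.4 * 1000
= 0.007122716685 * 1000
= 7.1227 mg/m^3


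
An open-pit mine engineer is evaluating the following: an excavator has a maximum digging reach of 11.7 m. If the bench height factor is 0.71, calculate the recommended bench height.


Bench height = reach * factor
= 11.7 * 0.71
= 8.307 m

8.307 m


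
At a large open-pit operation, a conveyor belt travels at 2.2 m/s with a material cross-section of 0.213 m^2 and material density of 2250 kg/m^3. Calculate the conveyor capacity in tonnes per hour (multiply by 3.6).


Volumetric flow = speed * area
= 2.2 * 0.213 = 0.4686 m^3/s
Mass flow = volumetric * density
= 0.4686 * 2250 = 1054.35 kg/s
Convert to t/h: multiply by 3.6
Capacity = 1054.35 * 3.6
= 3795.66 t/h

3795.66 t/h


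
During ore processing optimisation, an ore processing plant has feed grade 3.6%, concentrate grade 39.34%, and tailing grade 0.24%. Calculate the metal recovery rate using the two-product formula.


93.9062%

Using the two-product formula:
R = 100 * c * (f - t) / (f * (c - t))
Numerator = 100 * 39.34 * (3.6 - 0.24)
= 100 * 39.34 * 3.36
= 13218.24
Denominator = 3.6 * (39.34 - 0.24)
= 3.6 * 39.1
= 140.76
R = 13218.24 / 140.76
= 93.9062%


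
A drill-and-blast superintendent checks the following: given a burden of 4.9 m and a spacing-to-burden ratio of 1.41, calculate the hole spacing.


6.909 m

Spacing = burden * ratio
= 4.9 * 1.41
= 6.909 m


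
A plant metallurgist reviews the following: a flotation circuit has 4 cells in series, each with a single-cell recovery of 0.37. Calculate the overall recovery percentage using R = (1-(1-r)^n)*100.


84.247%

Complement of single-cell recovery:
1 - r = 1 - 0.37 = 0.63
Raise to power n:
(1 - r)^4 = 0.63^4 = 0.15752961
Overall recovery:
R = (1 - 0.15752961) * 100
= 84.247%


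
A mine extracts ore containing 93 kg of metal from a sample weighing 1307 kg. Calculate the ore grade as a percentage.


7.1155%

Ore grade = (metal mass / ore mass) * 100
= (93 / 1307) * 100
= 0.07115531752 * 100
= 7.1155%


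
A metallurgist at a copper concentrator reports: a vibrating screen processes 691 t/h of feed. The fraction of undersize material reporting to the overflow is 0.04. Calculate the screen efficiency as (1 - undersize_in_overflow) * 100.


Screen efficiency = (1 - fraction of undersize in overflow) * 100
= (1 - 0.04) * 100
= 0.96 * 100
= 96.0%

96.0%


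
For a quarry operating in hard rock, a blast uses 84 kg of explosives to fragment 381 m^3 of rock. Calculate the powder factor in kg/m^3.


Powder factor = explosive mass / rock volume
= 84 / 381
= 0.2205 kg/m^3

0.2205 kg/m^3


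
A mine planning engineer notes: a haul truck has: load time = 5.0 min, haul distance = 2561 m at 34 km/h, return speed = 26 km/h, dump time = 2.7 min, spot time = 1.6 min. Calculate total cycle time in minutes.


Convert haul speed to m/min: 34 * 1000/60 = 566.6666667 m/min
Haul time = 2561 / 566.6666667 = 4.519411765 min
Convert return speed to m/min: 26 * 1000/60 = 433.3333333 m/min
Return time = 2561 / 433.3333333 = 5.91 min
Total cycle time:
= 5.0 + 4.519411765 + 2.7 + 5.91 + 1.6
= 19.7294 min

19.7294 min


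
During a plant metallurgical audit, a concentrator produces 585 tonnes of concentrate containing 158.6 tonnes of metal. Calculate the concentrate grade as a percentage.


Grade = (metal in concentrate / concentrate mass) * 100
= (158.6 / 585) * 100
= 0.2711111111 * 100
= 27.1111%

27.1111%


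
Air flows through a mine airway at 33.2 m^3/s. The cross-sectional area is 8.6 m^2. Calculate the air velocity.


3.8605 m/s

Velocity = flow rate / cross-sectional area
= 33.2 / 8.6
= 3.8605 m/s


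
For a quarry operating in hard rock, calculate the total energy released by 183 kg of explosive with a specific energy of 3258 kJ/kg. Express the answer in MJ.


596.214 MJ

Energy = mass * specific_energy / 1000
= 183 * 3258 / 1000
= 596214 / 1000
= 596.214 MJ


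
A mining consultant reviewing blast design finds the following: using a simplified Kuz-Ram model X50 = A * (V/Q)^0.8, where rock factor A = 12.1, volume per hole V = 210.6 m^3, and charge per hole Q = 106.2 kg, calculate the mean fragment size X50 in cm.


Compute V/Q:
V/Q = 210.6 / 106.2 = 1.983050847
Raise to the power 0.8:
(V/Q)^0.8 = 1.983050847^0.8 = 1.729287014
Multiply by A:
X50 = 12.1 * 1.729287014
= 20.9244 cm

20.9244 cm


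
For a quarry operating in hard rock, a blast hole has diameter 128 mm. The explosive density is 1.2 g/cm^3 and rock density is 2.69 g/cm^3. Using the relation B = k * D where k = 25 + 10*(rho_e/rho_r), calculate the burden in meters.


3.771 m

First, compute k:
rho_e / rho_r = 1.2 / 2.69 = 0.4460966543
k = 25 + 10 * 0.4460966543 = 29.46096654
Then, compute burden:
B = k * D / 1000 = 29.46096654 * 128 / 1000
= 3771.003717 / 1000
= 3.771 m


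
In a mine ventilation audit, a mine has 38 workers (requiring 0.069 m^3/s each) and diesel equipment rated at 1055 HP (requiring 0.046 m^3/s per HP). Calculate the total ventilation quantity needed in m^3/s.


51.152 m^3/s

Airflow for workers:
Q_people = 38 * 0.069 = 2.622 m^3/s
Airflow for diesel equipment:
Q_diesel = 1055 * 0.046 = 48.53 m^3/s
Total ventilation:
Q_total = 2.622 + 48.53
= 51.152 m^3/s


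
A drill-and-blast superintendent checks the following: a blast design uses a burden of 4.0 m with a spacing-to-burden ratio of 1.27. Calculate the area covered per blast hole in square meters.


20.32 m^2

First, find the spacing:
Spacing = burden * ratio = 4.0 * 1.27
= 5.08 m
Then, calculate the area:
Area = burden * spacing = 4.0 * 5.08
= 20.32 m^2


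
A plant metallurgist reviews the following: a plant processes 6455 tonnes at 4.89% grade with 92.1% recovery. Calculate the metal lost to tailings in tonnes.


24.9363 tonnes

Total metal in feed:
= 6455 * 4.89 / 100 = 315.6495 tonnes
Metal recovered:
= 315.6495 * 92.1 / 100 = 290.7131895 tonnes
Metal lost to tailings:
= 315.6495 - 290.7131895
= 24.9363 tonnes


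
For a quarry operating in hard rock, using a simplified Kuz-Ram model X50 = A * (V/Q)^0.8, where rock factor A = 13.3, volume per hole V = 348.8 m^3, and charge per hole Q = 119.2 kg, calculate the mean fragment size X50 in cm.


Compute V/Q:
V/Q = 348.8 / 119.2 = 2.926174497
Raise to the power 0.8:
(V/Q)^0.8 = 2.926174497^0.8 = 2.360696612
Multiply by A:
X50 = 13.3 * 2.360696612
= 31.3973 cm

31.3973 cm


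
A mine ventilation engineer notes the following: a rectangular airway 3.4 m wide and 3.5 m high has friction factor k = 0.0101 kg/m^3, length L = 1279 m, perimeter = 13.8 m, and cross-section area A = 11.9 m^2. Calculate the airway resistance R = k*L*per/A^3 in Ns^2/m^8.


Compute the numerator:
k * L * per = 0.0101 * 1279 * 13.8
= 178.26702
Compute the denominator:
A^3 = 11.9^3 = 1685.159
Resistance:
R = 178.26702 / 1685.159
= 0.1058 Ns^2/m^8

0.1058 Ns^2/m^8


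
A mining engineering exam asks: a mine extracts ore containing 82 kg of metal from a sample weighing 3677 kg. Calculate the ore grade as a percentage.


Ore grade = (metal mass / ore mass) * 100
= (82 / 3677) * 100
= 0.02230078869 * 100
= 2.2301%

2.2301%


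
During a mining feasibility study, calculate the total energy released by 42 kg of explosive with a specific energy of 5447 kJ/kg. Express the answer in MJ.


228.774 MJ

Energy = mass * specific_energy / 1000
= 42 * 5447 / 1000
= 228774 / 1000
= 228.774 MJ


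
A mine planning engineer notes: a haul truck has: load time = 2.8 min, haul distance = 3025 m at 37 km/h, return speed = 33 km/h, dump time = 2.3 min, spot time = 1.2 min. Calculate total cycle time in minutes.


16.7054 min

Convert haul speed to m/min: 37 * 1000/60 = 616.6666667 m/min
Haul time = 3025 / 616.6666667 = 4.905405405 min
Convert return speed to m/min: 33 * 1000/60 = 550 m/min
Return time = 3025 / 550 = 5.5 min
Total cycle time:
= 2.8 + 4.905405405 + 2.3 + 5.5 + 1.2
= 16.7054 min


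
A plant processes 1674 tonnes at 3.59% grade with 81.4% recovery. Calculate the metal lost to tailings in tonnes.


11.178 tonnes

Total metal in feed:
= 1674 * 3.59 / 100 = 60.0966 tonnes
Metal recovered:
= 60.0966 * 81.4 / 100 = 48.9186324 tonnes
Metal lost to tailings:
= 60.0966 - 48.9186324
= 11.178 tonnes


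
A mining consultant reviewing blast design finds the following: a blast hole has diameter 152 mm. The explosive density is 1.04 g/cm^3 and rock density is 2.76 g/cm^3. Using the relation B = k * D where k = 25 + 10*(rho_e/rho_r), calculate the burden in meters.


4.3728 m

First, compute k:
rho_e / rho_r = 1.04 / 2.76 = 0.3768115942
k = 25 + 10 * 0.3768115942 = 28.76811594
Then, compute burden:
B = k * D / 1000 = 28.76811594 * 152 / 1000
= 4372.753623 / 1000
= 4.3728 m


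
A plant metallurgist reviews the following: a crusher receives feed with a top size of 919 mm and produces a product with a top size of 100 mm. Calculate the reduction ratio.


Reduction ratio = feed size / product size
= 919 / 100
= 9.19

9.19


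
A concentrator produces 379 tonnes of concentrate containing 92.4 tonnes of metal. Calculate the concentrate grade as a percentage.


Grade = (metal in concentrate / concentrate mass) * 100
= (92.4 / 379) * 100
= 0.2437994723 * 100
= 24.3799%

24.3799%


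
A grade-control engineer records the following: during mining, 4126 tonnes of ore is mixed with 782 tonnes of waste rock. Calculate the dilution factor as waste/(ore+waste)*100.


15.9332%

Total material = ore + waste
= 4126 + 782 = 4908 tonnes
Dilution = waste / total * 100
= 782 / 4908 * 100
= 0.1593317033 * 100
= 15.9332%


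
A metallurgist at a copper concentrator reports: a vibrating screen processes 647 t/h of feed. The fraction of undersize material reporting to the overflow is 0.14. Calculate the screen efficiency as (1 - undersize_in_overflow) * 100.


86.0%

Screen efficiency = (1 - fraction of undersize in overflow) * 100
= (1 - 0.14) * 100
= 0.86 * 100
= 86.0%


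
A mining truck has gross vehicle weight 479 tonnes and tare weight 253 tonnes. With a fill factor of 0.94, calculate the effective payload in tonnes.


Maximum payload = gross - tare
= 479 - 253 = 226 tonnes
Effective payload = max payload * fill factor
= 226 * 0.94
= 212.44 tonnes

212.44 tonnes


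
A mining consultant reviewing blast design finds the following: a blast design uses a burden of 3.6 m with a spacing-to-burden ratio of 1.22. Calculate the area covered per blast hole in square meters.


15.8112 m^2

First, find the spacing:
Spacing = burden * ratio = 3.6 * 1.22
= 4.392 m
Then, calculate the area:
Area = burden * spacing = 3.6 * 4.392
= 15.8112 m^2


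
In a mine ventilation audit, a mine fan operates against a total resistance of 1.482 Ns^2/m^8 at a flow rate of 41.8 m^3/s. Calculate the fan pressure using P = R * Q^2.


Compute Q^2:
Q^2 = 41.8^2 = 1747.24
Compute pressure:
P = R * Q^2 = 1.482 * 1747.24
= 2589.4097 Pa

2589.4097 Pa
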